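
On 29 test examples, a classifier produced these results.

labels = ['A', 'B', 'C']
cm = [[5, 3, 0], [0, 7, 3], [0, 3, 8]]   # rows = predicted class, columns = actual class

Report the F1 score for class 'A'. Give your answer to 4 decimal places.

0.7692

One-vs-rest for 'A': TP = diagonal; FP = other classes predicted 'A'; FN = 'A' predicted as other.
F1 score = 2·TP/(2·TP+FP+FN).
A: TP=5, FP=3+0=3, FN=0+0=0 → 10/13 = 0.76923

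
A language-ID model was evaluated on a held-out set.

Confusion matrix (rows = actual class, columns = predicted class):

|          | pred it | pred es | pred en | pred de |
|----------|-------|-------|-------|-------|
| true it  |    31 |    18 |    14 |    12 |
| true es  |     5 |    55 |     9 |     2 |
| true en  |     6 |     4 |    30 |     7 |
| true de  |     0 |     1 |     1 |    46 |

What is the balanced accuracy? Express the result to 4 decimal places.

Balanced accuracy = mean of per-class recall.
  it: recall = 31/75 = 0.41333
  es: recall = 55/71 = 0.77465
  en: recall = 30/47 = 0.63830
  de: recall = 46/48 = 0.95833
Mean = (0.41333 + 0.77465 + 0.63830 + 0.95833) / 4 = 0.6962

0.6962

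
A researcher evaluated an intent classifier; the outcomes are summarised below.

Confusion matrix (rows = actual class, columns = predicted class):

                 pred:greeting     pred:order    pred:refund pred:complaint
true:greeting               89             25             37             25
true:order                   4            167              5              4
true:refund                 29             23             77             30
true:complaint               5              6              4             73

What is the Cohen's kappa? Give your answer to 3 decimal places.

0.561

Observed agreement pₒ = trace/N = 406/603 = 0.6733
Expected agreement pₑ = Σ (rowᵢ·colᵢ)/N² = (176·127 + 180·221 + 159·123 + 88·132)/603² = 0.2566
κ = (pₒ − pₑ)/(1 − pₑ) = (0.6733 − 0.2566)/(1 − 0.2566) = 0.561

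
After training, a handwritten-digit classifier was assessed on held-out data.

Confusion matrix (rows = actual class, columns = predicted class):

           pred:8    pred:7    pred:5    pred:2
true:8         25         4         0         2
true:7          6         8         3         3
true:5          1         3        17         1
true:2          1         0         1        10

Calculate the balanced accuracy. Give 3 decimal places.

0.703

Balanced accuracy = mean of per-class recall.
  8: recall = 25/31 = 0.8065
  7: recall = 8/20 = 0.4000
  5: recall = 17/22 = 0.7727
  2: recall = 10/12 = 0.8333
Mean = (0.8065 + 0.4000 + 0.7727 + 0.8333) / 4 = 0.703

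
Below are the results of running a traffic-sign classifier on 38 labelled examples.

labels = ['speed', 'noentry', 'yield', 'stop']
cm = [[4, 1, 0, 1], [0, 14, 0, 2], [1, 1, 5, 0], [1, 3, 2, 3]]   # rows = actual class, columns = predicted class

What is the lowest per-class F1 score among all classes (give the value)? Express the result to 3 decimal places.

0.400

Per-class F1 score (2·TP/(2·TP+FP+FN)):
  speed: TP=4, FP=0+1+1=2, FN=1+0+1=2 → 8/12 = 0.6667
  noentry: TP=14, FP=1+1+3=5, FN=0+0+2=2 → 28/35 = 0.8000
  yield: TP=5, FP=0+0+2=2, FN=1+1+0=2 → 10/14 = 0.7143
  stop: TP=3, FP=1+2+0=3, FN=1+3+2=6 → 6/15 = 0.4000
Lowest is class 'stop' with F1 score = 0.400.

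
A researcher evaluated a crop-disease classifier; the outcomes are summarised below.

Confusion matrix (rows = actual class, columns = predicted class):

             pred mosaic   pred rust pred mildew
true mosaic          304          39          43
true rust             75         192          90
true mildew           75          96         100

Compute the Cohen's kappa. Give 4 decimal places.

0.3703

Observed agreement pₒ = trace/N = 596/1014 = 0.58777
Expected agreement pₑ = Σ (rowᵢ·colᵢ)/N² = (386·454 + 357·327 + 271·233)/1014² = 0.34539
κ = (pₒ − pₑ)/(1 − pₑ) = (0.58777 − 0.34539)/(1 − 0.34539) = 0.3703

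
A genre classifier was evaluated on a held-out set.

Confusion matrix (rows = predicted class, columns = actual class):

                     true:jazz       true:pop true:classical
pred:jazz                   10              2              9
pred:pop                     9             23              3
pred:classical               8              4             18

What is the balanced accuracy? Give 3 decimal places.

Balanced accuracy = mean of per-class recall.
  jazz: recall = 10/27 = 0.3704
  pop: recall = 23/29 = 0.7931
  classical: recall = 18/30 = 0.6000
Mean = (0.3704 + 0.7931 + 0.6000) / 3 = 0.588

0.588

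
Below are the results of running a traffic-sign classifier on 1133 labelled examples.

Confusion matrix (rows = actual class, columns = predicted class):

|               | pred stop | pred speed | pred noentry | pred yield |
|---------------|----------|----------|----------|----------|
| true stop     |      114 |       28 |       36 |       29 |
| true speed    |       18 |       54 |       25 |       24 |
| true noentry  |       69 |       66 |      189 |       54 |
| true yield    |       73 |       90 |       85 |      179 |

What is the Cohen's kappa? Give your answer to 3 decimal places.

Observed agreement pₒ = trace/N = 536/1133 = 0.4731
Expected agreement pₑ = Σ (rowᵢ·colᵢ)/N² = (207·274 + 121·238 + 378·335 + 427·286)/1133² = 0.2604
κ = (pₒ − pₑ)/(1 − pₑ) = (0.4731 − 0.2604)/(1 − 0.2604) = 0.288

0.288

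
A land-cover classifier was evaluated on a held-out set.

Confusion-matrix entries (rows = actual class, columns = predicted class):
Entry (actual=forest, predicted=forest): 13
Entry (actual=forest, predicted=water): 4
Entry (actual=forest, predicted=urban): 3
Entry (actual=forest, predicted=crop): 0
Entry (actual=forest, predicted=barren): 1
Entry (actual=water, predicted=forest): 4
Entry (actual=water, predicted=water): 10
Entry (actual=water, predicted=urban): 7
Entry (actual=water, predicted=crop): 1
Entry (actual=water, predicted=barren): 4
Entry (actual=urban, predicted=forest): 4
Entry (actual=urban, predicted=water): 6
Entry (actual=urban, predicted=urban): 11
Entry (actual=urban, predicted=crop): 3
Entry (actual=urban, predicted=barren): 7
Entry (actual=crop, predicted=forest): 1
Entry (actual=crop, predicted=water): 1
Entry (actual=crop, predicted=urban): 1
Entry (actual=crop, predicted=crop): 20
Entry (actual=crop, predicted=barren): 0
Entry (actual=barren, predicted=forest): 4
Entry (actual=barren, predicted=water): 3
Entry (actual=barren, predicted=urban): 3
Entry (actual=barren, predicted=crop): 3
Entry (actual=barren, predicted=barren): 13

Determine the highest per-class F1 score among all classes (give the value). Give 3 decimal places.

0.800

Per-class F1 score (2·TP/(2·TP+FP+FN)):
  forest: TP=13, FP=4+4+1+4=13, FN=4+3+0+1=8 → 26/47 = 0.5532
  water: TP=10, FP=4+6+1+3=14, FN=4+7+1+4=16 → 20/50 = 0.4000
  urban: TP=11, FP=3+7+1+3=14, FN=4+6+3+7=20 → 22/56 = 0.3929
  crop: TP=20, FP=0+1+3+3=7, FN=1+1+1+0=3 → 40/50 = 0.8000
  barren: TP=13, FP=1+4+7+0=12, FN=4+3+3+3=13 → 26/51 = 0.5098
Highest is class 'crop' with F1 score = 0.800.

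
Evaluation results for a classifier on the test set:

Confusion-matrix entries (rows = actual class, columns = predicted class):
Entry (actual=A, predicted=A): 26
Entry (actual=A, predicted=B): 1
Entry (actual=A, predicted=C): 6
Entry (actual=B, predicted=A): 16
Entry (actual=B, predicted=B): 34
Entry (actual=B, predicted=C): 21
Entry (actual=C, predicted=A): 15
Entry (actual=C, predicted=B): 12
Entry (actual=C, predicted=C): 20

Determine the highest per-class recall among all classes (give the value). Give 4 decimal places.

Per-class recall (TP/(TP+FN)):
  A: TP=26, FN=1+6=7 → 26/33 = 0.78788
  B: TP=34, FN=16+21=37 → 34/71 = 0.47887
  C: TP=20, FN=15+12=27 → 20/47 = 0.42553
Highest is class 'A' with recall = 0.7879.

0.7879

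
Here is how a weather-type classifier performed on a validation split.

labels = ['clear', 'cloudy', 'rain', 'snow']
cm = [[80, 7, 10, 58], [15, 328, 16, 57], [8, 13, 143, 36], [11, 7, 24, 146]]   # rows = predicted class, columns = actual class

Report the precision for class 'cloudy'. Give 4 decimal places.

precision = TP/(TP+FP).
cloudy: TP=328, FP=15+16+57=88 → 328/416 = 0.78846

0.7885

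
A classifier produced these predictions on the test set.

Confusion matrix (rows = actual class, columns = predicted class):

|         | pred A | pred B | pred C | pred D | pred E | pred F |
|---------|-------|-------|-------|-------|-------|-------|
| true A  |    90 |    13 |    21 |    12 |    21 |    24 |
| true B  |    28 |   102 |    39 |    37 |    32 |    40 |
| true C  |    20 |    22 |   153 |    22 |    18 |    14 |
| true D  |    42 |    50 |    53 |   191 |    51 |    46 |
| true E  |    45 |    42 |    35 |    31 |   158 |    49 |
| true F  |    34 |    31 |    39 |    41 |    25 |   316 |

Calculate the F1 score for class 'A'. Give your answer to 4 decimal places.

0.4091

F1 score = 2·TP/(2·TP+FP+FN).
A: TP=90, FP=28+20+42+45+34=169, FN=13+21+12+21+24=91 → 180/440 = 0.40909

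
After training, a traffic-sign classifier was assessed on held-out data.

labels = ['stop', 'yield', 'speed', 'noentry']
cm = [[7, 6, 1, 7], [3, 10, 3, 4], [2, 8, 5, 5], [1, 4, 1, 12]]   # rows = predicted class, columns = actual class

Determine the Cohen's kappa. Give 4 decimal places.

Observed agreement pₒ = trace/N = 34/79 = 0.43038
Expected agreement pₑ = Σ (rowᵢ·colᵢ)/N² = (13·21 + 28·20 + 10·20 + 28·18)/79² = 0.24627
κ = (pₒ − pₑ)/(1 − pₑ) = (0.43038 − 0.24627)/(1 − 0.24627) = 0.2443

0.2443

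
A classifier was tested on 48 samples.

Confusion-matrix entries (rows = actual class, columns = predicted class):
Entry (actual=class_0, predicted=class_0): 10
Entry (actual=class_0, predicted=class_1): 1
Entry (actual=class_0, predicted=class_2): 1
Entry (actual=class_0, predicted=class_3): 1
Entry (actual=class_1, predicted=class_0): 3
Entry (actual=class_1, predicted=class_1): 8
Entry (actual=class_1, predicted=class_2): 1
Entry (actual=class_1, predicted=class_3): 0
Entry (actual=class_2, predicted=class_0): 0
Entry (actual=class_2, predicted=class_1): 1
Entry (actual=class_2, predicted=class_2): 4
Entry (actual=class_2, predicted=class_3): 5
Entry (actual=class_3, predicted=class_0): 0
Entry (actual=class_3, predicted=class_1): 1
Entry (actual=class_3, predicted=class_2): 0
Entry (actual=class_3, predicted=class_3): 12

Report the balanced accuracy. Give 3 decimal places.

0.690

Balanced accuracy = mean of per-class recall.
  class_0: recall = 10/13 = 0.7692
  class_1: recall = 8/12 = 0.6667
  class_2: recall = 4/10 = 0.4000
  class_3: recall = 12/13 = 0.9231
Mean = (0.7692 + 0.6667 + 0.4000 + 0.9231) / 4 = 0.690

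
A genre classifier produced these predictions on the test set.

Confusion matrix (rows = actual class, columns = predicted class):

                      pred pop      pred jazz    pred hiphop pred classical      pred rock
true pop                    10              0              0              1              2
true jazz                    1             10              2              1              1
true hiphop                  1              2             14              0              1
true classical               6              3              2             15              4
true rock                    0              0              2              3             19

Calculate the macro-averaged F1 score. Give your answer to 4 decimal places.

0.6788

Per-class F1 score (2·TP/(2·TP+FP+FN)):
  pop: TP=10, FP=1+1+6+0=8, FN=0+0+1+2=3 → 20/31 = 0.64516
  jazz: TP=10, FP=0+2+3+0=5, FN=1+2+1+1=5 → 20/30 = 0.66667
  hiphop: TP=14, FP=0+2+2+2=6, FN=1+2+0+1=4 → 28/38 = 0.73684
  classical: TP=15, FP=1+1+0+3=5, FN=6+3+2+4=15 → 30/50 = 0.60000
  rock: TP=19, FP=2+1+1+4=8, FN=0+0+2+3=5 → 38/51 = 0.74510
Macro-F1 score = mean = (0.64516 + 0.66667 + 0.73684 + 0.60000 + 0.74510) / 5 = 0.6788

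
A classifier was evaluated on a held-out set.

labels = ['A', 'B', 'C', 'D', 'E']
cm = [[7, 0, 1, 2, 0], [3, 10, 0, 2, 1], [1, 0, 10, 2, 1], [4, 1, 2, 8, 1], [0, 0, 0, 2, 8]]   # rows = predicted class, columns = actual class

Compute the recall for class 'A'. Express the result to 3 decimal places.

0.467

Take TP from the diagonal, FP from the rest of the 'A' prediction marginal, FN from the rest of the 'A' actual marginal.
recall = TP/(TP+FN).
A: TP=7, FN=3+1+4+0=8 → 7/15 = 0.4667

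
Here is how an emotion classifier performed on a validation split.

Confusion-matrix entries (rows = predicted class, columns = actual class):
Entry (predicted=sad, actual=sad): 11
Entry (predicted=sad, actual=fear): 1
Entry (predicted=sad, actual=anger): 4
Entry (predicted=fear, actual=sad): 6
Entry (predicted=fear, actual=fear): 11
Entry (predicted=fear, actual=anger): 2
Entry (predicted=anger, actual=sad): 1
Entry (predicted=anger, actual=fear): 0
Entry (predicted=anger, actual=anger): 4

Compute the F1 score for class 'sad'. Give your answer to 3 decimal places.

0.647

F1 score = 2·TP/(2·TP+FP+FN).
sad: TP=11, FP=1+4=5, FN=6+1=7 → 22/34 = 0.6471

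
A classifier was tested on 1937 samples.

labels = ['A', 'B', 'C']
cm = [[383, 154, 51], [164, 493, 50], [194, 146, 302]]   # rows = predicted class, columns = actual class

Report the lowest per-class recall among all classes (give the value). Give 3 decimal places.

Per-class recall (TP/(TP+FN)):
  A: TP=383, FN=164+194=358 → 383/741 = 0.5169
  B: TP=493, FN=154+146=300 → 493/793 = 0.6217
  C: TP=302, FN=51+50=101 → 302/403 = 0.7494
Lowest is class 'A' with recall = 0.517.

0.517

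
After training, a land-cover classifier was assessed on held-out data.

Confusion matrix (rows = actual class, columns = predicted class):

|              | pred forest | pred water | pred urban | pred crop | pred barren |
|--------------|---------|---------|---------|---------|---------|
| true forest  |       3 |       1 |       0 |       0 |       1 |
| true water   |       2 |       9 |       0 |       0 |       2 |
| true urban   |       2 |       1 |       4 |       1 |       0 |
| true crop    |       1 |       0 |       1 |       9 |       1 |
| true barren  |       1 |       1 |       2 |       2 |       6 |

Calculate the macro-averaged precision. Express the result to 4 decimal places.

0.6010

Per-class precision (TP/(TP+FP)):
  forest: TP=3, FP=2+2+1+1=6 → 3/9 = 0.33333
  water: TP=9, FP=1+1+0+1=3 → 9/12 = 0.75000
  urban: TP=4, FP=0+0+1+2=3 → 4/7 = 0.57143
  crop: TP=9, FP=0+0+1+2=3 → 9/12 = 0.75000
  barren: TP=6, FP=1+2+0+1=4 → 6/10 = 0.60000
Macro-precision = mean = (0.33333 + 0.75000 + 0.57143 + 0.75000 + 0.60000) / 5 = 0.6010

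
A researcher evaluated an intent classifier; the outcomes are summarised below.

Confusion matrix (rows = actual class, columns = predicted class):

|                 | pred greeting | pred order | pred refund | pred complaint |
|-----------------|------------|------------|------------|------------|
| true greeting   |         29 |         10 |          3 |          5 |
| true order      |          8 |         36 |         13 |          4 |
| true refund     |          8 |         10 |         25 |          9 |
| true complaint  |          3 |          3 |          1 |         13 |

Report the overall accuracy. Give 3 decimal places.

0.572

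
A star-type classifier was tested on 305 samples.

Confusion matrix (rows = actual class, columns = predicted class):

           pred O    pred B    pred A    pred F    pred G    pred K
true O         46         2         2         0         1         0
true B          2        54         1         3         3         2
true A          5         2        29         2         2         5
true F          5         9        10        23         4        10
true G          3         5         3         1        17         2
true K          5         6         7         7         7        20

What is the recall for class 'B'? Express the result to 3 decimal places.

0.831

Treat 'B' as positive and all other classes as negative.
recall = TP/(TP+FN).
B: TP=54, FN=2+1+3+3+2=11 → 54/65 = 0.8308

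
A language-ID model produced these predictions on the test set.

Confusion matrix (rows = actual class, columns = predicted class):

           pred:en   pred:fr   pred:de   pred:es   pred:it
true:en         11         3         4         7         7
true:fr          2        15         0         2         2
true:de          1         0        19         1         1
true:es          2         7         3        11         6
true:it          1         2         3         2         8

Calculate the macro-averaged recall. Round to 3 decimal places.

Per-class recall (TP/(TP+FN)):
  en: TP=11, FN=3+4+7+7=21 → 11/32 = 0.3438
  fr: TP=15, FN=2+0+2+2=6 → 15/21 = 0.7143
  de: TP=19, FN=1+0+1+1=3 → 19/22 = 0.8636
  es: TP=11, FN=2+7+3+6=18 → 11/29 = 0.3793
  it: TP=8, FN=1+2+3+2=8 → 8/16 = 0.5000
Macro-recall = mean = (0.3438 + 0.7143 + 0.8636 + 0.3793 + 0.5000) / 5 = 0.560

0.560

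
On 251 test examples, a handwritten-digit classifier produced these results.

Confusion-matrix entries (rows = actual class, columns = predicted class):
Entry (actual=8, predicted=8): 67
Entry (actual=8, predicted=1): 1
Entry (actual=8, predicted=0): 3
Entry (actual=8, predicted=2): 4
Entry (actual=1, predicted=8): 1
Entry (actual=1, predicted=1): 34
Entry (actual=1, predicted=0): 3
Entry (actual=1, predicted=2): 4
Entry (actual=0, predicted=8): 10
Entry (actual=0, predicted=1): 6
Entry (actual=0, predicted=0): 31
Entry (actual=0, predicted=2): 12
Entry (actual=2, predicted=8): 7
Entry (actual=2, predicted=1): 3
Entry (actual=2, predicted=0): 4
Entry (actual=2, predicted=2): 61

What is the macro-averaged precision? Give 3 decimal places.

Per-class precision (TP/(TP+FP)):
  8: TP=67, FP=1+10+7=18 → 67/85 = 0.7882
  1: TP=34, FP=1+6+3=10 → 34/44 = 0.7727
  0: TP=31, FP=3+3+4=10 → 31/41 = 0.7561
  2: TP=61, FP=4+4+12=20 → 61/81 = 0.7531
Macro-precision = mean = (0.7882 + 0.7727 + 0.7561 + 0.7531) / 4 = 0.768

0.768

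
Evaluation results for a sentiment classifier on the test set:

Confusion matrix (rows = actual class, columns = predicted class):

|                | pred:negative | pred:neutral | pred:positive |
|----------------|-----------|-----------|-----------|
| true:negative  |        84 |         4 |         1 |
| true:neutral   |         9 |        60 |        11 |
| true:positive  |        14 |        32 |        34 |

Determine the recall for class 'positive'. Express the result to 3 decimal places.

Treat 'positive' as positive and all other classes as negative.
recall = TP/(TP+FN).
positive: TP=34, FN=14+32=46 → 34/80 = 0.4250

0.425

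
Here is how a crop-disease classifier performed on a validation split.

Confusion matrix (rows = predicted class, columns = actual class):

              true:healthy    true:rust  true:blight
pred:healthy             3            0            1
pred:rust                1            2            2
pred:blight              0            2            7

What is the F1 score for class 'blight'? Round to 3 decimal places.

0.737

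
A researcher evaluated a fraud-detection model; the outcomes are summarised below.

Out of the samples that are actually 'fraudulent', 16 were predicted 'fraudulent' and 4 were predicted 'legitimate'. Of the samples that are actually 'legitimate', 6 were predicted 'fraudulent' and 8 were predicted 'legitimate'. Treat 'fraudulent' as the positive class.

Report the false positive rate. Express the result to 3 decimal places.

0.429

FPR = FP/(FP+TN) = 6/(6+8) = 0.429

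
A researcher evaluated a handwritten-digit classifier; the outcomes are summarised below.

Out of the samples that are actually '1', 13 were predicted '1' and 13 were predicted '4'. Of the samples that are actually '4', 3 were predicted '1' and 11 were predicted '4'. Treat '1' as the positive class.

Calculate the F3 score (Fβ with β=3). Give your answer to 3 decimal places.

0.520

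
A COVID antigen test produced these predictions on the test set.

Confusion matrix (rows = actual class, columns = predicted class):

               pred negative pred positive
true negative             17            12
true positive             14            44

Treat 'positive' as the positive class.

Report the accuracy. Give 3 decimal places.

Accuracy = (TP+TN)/N = (44+17)/87 = 0.701

0.701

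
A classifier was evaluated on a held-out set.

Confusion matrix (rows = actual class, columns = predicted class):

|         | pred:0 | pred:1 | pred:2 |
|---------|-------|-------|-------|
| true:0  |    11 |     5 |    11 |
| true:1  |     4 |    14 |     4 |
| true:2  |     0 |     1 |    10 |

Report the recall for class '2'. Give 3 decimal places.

0.909

Take TP from the diagonal, FP from the rest of the '2' prediction marginal, FN from the rest of the '2' actual marginal.
recall = TP/(TP+FN).
2: TP=10, FN=0+1=1 → 10/11 = 0.9091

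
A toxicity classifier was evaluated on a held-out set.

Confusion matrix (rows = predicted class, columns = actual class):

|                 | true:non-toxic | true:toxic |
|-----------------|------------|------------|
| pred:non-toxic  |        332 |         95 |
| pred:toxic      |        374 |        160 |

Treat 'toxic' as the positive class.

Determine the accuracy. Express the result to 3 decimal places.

0.512

Accuracy = (TP+TN)/N = (160+332)/961 = 0.512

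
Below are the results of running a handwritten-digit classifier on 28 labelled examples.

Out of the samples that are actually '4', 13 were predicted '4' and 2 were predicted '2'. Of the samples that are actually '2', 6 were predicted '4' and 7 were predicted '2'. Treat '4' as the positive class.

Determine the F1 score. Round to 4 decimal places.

Precision = TP/(TP+FP) = 13/19 = 0.6842
Recall = TP/(TP+FN) = 13/15 = 0.8667
F1 = 2·TP/(2·TP+FP+FN) = 26/34 = 0.7647

0.7647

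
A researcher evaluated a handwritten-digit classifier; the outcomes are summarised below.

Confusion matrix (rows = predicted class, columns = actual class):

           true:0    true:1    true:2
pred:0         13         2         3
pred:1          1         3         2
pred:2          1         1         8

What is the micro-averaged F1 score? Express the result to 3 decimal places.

0.706

Micro-averaging pools counts across classes: ΣTP=24, ΣFP=10, ΣFN=10.
Micro-F1 score = 2·TP/(2·TP+FP+FN) on pooled counts = 0.706 (equals overall accuracy in single-label multiclass).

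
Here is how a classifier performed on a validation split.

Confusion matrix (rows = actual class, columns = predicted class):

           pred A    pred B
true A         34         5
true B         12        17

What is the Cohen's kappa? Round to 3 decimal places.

0.473

Observed agreement pₒ = trace/N = 51/68 = 0.7500
Expected agreement pₑ = Σ (rowᵢ·colᵢ)/N² = (39·46 + 29·22)/68² = 0.5260
κ = (pₒ − pₑ)/(1 − pₑ) = (0.7500 − 0.5260)/(1 − 0.5260) = 0.473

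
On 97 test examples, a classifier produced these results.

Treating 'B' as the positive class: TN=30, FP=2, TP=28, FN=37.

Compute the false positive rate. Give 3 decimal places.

0.063

FPR = FP/(FP+TN) = 2/(2+30) = 0.063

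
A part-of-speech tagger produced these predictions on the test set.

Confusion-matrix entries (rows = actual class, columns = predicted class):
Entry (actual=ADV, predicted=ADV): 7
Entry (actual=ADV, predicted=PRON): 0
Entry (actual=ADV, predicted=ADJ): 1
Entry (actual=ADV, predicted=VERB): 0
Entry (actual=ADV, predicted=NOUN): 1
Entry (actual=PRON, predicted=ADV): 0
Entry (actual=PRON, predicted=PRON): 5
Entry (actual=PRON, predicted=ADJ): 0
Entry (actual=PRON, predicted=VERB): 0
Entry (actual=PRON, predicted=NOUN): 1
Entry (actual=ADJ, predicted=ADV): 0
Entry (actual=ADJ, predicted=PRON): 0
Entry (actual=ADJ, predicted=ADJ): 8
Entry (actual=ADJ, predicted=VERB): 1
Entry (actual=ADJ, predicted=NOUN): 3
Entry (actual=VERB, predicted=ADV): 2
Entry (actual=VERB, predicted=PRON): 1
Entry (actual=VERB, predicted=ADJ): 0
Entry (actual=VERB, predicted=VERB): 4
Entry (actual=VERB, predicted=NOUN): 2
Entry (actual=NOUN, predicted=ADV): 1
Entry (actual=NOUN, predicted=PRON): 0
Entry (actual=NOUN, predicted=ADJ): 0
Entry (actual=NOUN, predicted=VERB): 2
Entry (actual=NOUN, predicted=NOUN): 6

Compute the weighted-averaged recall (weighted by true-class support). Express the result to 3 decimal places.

Per-class recall (TP/(TP+FN)):
  ADV: TP=7, FN=0+1+0+1=2 → 7/9 = 0.7778
  PRON: TP=5, FN=0+0+0+1=1 → 5/6 = 0.8333
  ADJ: TP=8, FN=0+0+1+3=4 → 8/12 = 0.6667
  VERB: TP=4, FN=2+1+0+2=5 → 4/9 = 0.4444
  NOUN: TP=6, FN=1+0+0+2=3 → 6/9 = 0.6667
Weighted-recall = Σ (supportᵢ/N)·recallᵢ with N=45: (9/45)·0.7778 + (6/45)·0.8333 + (12/45)·0.6667 + (9/45)·0.4444 + (9/45)·0.6667 = 0.667

0.667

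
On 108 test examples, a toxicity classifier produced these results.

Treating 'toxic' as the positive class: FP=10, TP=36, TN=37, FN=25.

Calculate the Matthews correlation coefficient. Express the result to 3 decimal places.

MCC = (TP·TN − FP·FN) / √((TP+FP)(TP+FN)(TN+FP)(TN+FN))
Numerator = 36·37 − 10·25 = 1082
Denominator = √(46·61·47·62) = √8176684 = 2859.4902
MCC = 1082 / 2859.4902 = 0.378

0.378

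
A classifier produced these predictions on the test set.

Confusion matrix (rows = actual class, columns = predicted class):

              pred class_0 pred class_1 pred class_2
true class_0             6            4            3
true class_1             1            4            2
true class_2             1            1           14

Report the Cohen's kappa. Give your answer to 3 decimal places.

Observed agreement pₒ = trace/N = 24/36 = 0.6667
Expected agreement pₑ = Σ (rowᵢ·colᵢ)/N² = (13·8 + 7·9 + 16·19)/36² = 0.3634
κ = (pₒ − pₑ)/(1 − pₑ) = (0.6667 − 0.3634)/(1 − 0.3634) = 0.476

0.476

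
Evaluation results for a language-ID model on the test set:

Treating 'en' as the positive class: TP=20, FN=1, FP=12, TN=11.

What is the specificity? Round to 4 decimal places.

Specificity = TN/(TN+FP) = 11/(11+12) = 0.4783

0.4783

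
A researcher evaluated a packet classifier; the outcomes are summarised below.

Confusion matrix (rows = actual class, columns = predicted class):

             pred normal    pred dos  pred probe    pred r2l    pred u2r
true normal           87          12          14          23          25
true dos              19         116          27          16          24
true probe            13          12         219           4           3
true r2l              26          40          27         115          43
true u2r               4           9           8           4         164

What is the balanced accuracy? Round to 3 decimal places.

Balanced accuracy = mean of per-class recall.
  normal: recall = 87/161 = 0.5404
  dos: recall = 116/202 = 0.5743
  probe: recall = 219/251 = 0.8725
  r2l: recall = 115/251 = 0.4582
  u2r: recall = 164/189 = 0.8677
Mean = (0.5404 + 0.5743 + 0.8725 + 0.4582 + 0.8677) / 5 = 0.663

0.663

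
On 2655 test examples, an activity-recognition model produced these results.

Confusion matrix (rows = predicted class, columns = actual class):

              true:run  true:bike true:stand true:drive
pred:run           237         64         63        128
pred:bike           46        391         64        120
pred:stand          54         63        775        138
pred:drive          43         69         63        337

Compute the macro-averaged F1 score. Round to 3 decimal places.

0.628

Per-class F1 score (2·TP/(2·TP+FP+FN)):
  run: TP=237, FP=64+63+128=255, FN=46+54+43=143 → 474/872 = 0.5436
  bike: TP=391, FP=46+64+120=230, FN=64+63+69=196 → 782/1208 = 0.6474
  stand: TP=775, FP=54+63+138=255, FN=63+64+63=190 → 1550/1995 = 0.7769
  drive: TP=337, FP=43+69+63=175, FN=128+120+138=386 → 674/1235 = 0.5457
Macro-F1 score = mean = (0.5436 + 0.6474 + 0.7769 + 0.5457) / 4 = 0.628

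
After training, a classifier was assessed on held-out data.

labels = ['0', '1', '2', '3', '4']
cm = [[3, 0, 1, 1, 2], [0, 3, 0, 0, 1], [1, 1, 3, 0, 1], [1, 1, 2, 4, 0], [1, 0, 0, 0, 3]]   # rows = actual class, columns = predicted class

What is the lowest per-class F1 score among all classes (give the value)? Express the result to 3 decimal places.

0.462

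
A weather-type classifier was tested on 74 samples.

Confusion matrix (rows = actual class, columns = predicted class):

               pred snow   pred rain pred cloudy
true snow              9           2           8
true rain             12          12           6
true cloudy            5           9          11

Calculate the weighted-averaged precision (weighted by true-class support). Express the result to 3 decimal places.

0.449

Per-class precision (TP/(TP+FP)):
  snow: TP=9, FP=12+5=17 → 9/26 = 0.3462
  rain: TP=12, FP=2+9=11 → 12/23 = 0.5217
  cloudy: TP=11, FP=8+6=14 → 11/25 = 0.4400
Weighted-precision = Σ (supportᵢ/N)·precisionᵢ with N=74: (19/74)·0.3462 + (30/74)·0.5217 + (25/74)·0.4400 = 0.449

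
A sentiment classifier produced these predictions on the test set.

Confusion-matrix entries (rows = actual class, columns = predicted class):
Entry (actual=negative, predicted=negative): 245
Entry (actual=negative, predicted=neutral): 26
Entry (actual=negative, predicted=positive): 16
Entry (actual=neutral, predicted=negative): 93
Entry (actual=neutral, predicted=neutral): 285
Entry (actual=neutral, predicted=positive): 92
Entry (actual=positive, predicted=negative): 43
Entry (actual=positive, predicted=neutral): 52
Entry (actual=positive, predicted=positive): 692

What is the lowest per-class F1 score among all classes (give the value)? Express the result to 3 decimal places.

0.684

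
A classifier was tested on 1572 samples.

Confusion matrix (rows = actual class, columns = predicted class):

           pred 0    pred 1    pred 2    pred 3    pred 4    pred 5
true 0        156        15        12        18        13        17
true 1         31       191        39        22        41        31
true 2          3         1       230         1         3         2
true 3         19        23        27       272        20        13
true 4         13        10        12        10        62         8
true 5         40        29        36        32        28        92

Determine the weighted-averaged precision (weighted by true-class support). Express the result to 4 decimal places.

0.6482

Per-class precision (TP/(TP+FP)):
  0: TP=156, FP=31+3+19+13+40=106 → 156/262 = 0.59542
  1: TP=191, FP=15+1+23+10+29=78 → 191/269 = 0.71004
  2: TP=230, FP=12+39+27+12+36=126 → 230/356 = 0.64607
  3: TP=272, FP=18+22+1+10+32=83 → 272/355 = 0.76620
  4: TP=62, FP=13+41+3+20+28=105 → 62/167 = 0.37126
  5: TP=92, FP=17+31+2+13+8=71 → 92/163 = 0.56442
Weighted-precision = Σ (supportᵢ/N)·precisionᵢ with N=1572: (231/1572)·0.59542 + (355/1572)·0.71004 + (240/1572)·0.64607 + (374/1572)·0.76620 + (115/1572)·0.37126 + (257/1572)·0.56442 = 0.6482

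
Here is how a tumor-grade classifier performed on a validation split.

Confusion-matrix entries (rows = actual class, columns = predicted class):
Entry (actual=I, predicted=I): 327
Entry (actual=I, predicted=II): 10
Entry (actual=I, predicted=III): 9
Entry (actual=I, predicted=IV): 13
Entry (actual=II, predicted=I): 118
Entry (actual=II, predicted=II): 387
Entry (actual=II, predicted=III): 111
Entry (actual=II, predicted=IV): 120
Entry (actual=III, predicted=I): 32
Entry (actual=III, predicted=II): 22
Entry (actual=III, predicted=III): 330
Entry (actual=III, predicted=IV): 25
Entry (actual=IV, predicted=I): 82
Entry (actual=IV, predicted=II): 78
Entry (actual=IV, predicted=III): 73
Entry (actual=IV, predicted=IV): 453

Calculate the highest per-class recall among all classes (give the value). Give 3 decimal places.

Per-class recall (TP/(TP+FN)):
  I: TP=327, FN=10+9+13=32 → 327/359 = 0.9109
  II: TP=387, FN=118+111+120=349 → 387/736 = 0.5258
  III: TP=330, FN=32+22+25=79 → 330/409 = 0.8068
  IV: TP=453, FN=82+78+73=233 → 453/686 = 0.6603
Highest is class 'I' with recall = 0.911.

0.911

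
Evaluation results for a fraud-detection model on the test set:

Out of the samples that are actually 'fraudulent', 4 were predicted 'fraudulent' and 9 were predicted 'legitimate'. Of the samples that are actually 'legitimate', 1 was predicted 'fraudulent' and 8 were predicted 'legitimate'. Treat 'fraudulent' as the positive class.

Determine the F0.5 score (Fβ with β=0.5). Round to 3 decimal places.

0.606

Fβ = (1+β²)·TP / ((1+β²)·TP + β²·FN + FP), with β²=1/4
= 1.25·4 / (1.25·4 + 0.25·9 + 1) = 0.606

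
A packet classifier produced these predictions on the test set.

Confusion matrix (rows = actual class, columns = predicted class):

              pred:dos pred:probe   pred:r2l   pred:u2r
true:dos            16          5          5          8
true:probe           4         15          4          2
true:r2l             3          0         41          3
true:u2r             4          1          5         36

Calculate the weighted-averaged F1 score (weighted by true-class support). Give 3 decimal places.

0.703

Per-class F1 score (2·TP/(2·TP+FP+FN)):
  dos: TP=16, FP=4+3+4=11, FN=5+5+8=18 → 32/61 = 0.5246
  probe: TP=15, FP=5+0+1=6, FN=4+4+2=10 → 30/46 = 0.6522
  r2l: TP=41, FP=5+4+5=14, FN=3+0+3=6 → 82/102 = 0.8039
  u2r: TP=36, FP=8+2+3=13, FN=4+1+5=10 → 72/95 = 0.7579
Weighted-F1 score = Σ (supportᵢ/N)·F1 scoreᵢ with N=152: (34/152)·0.5246 + (25/152)·0.6522 + (47/152)·0.8039 + (46/152)·0.7579 = 0.703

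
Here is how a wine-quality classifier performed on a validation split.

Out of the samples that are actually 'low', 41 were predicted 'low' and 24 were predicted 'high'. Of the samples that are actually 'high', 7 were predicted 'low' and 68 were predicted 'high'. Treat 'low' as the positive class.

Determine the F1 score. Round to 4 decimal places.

0.7257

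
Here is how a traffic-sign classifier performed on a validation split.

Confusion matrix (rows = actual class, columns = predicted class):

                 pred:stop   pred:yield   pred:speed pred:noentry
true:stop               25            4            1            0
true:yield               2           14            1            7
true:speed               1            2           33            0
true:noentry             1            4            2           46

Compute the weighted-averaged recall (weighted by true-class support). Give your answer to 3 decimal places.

Per-class recall (TP/(TP+FN)):
  stop: TP=25, FN=4+1+0=5 → 25/30 = 0.8333
  yield: TP=14, FN=2+1+7=10 → 14/24 = 0.5833
  speed: TP=33, FN=1+2+0=3 → 33/36 = 0.9167
  noentry: TP=46, FN=1+4+2=7 → 46/53 = 0.8679
Weighted-recall = Σ (supportᵢ/N)·recallᵢ with N=143: (30/143)·0.8333 + (24/143)·0.5833 + (36/143)·0.9167 + (53/143)·0.8679 = 0.825

0.825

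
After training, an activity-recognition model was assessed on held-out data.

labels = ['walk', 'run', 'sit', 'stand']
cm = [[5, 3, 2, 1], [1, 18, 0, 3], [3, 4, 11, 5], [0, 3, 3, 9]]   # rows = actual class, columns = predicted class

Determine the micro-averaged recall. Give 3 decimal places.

0.606

Micro-averaging pools counts across classes: ΣTP=43, ΣFP=28, ΣFN=28.
Micro-recall = TP/(TP+FN) on pooled counts = 0.606 (equals overall accuracy in single-label multiclass).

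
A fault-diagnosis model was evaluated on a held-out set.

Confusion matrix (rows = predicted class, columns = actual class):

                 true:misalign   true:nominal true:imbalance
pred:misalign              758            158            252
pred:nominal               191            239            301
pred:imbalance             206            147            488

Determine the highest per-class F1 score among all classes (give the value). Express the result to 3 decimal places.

0.653

Per-class F1 score (2·TP/(2·TP+FP+FN)):
  misalign: TP=758, FP=158+252=410, FN=191+206=397 → 1516/2323 = 0.6526
  nominal: TP=239, FP=191+301=492, FN=158+147=305 → 478/1275 = 0.3749
  imbalance: TP=488, FP=206+147=353, FN=252+301=553 → 976/1882 = 0.5186
Highest is class 'misalign' with F1 score = 0.653.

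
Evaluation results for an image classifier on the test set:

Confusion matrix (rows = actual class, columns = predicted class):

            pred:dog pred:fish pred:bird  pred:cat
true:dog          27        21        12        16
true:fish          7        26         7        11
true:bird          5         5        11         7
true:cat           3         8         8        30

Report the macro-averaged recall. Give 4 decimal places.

0.4675

Per-class recall (TP/(TP+FN)):
  dog: TP=27, FN=21+12+16=49 → 27/76 = 0.35526
  fish: TP=26, FN=7+7+11=25 → 26/51 = 0.50980
  bird: TP=11, FN=5+5+7=17 → 11/28 = 0.39286
  cat: TP=30, FN=3+8+8=19 → 30/49 = 0.61224
Macro-recall = mean = (0.35526 + 0.50980 + 0.39286 + 0.61224) / 4 = 0.4675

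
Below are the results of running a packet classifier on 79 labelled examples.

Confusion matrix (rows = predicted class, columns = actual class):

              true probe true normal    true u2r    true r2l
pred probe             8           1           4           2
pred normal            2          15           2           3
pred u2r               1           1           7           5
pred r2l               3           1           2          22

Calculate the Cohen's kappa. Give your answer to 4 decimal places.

Observed agreement pₒ = trace/N = 52/79 = 0.65823
Expected agreement pₑ = Σ (rowᵢ·colᵢ)/N² = (14·15 + 18·22 + 15·14 + 32·28)/79² = 0.27432
κ = (pₒ − pₑ)/(1 − pₑ) = (0.65823 − 0.27432)/(1 − 0.27432) = 0.5290

0.5290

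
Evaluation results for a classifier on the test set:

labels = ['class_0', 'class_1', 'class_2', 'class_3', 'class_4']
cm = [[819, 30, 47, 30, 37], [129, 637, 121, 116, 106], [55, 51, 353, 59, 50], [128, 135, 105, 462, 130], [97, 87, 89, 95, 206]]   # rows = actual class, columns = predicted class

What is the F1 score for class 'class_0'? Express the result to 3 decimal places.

Take TP from the diagonal, FP from the rest of the 'class_0' prediction marginal, FN from the rest of the 'class_0' actual marginal.
F1 score = 2·TP/(2·TP+FP+FN).
class_0: TP=819, FP=129+55+128+97=409, FN=30+47+30+37=144 → 1638/2191 = 0.7476

0.748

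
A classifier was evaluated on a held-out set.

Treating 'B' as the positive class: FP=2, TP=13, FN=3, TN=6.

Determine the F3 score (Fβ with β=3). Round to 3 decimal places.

0.818

Fβ = (1+β²)·TP / ((1+β²)·TP + β²·FN + FP), with β²=9
= 10·13 / (10·13 + 9·3 + 2) = 0.818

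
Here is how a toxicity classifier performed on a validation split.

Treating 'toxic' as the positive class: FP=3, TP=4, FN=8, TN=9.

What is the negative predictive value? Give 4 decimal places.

0.5294

NPV = TN/(TN+FN) = 9/(9+8) = 0.5294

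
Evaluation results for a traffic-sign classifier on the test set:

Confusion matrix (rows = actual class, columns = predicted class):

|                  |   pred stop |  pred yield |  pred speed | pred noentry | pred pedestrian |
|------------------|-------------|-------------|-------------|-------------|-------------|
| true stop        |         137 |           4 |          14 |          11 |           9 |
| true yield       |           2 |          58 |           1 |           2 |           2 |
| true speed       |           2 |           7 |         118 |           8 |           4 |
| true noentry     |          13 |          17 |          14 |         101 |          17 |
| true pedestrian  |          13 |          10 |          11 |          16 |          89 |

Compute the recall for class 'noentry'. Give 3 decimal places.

0.623

Treat 'noentry' as positive and all other classes as negative.
recall = TP/(TP+FN).
noentry: TP=101, FN=13+17+14+17=61 → 101/162 = 0.6235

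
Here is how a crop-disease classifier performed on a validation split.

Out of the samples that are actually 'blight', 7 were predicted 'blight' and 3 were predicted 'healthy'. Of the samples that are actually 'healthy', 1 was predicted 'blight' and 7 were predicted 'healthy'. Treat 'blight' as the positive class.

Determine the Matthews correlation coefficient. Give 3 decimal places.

MCC = (TP·TN − FP·FN) / √((TP+FP)(TP+FN)(TN+FP)(TN+FN))
Numerator = 7·7 − 1·3 = 46
Denominator = √(8·10·8·10) = √6400 = 80.0000
MCC = 46 / 80.0000 = 0.575

0.575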